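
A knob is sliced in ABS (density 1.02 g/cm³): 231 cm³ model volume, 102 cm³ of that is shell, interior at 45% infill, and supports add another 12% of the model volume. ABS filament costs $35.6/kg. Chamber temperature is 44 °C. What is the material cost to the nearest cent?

$6.82

Volume inside the shell: 231 − 102 → 129 cm³.
Deposited infill: 0.45 × 129 → 58.05 cm³.
Support = 0.12 × 231, so 27.72 cm³.
Total extruded = 102 + 58.05 + 27.72 = 187.77 cm³.
Mass = 187.77 × 1.02, so 191.5254 g.
Cost = 191.5254 g / 1000 × $35.6/kg = $6.82.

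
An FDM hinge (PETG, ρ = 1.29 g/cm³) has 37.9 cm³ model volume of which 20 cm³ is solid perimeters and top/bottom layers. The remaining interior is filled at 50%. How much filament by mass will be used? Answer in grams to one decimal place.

37.3 g

Interior volume: 37.9 − 20 → 17.9 cm³.
Infill deposited: 0.50 × 17.9 → 8.95 cm³.
Deposited volume = 20 + 8.95 = 28.95 cm³.
Mass = 28.95 × 1.29 = 37.3455 g.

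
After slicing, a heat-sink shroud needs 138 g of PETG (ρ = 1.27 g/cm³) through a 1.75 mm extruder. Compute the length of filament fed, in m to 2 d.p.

Extruded volume: 138/1.27 = 108.6614 cm³ (108661.4 mm³).
Cross-section of 1.75 mm filament: π·(1.75/2)² = 2.4053 mm².
Length = 108661.4 / 2.4053 = 45175.82 mm = 45.18 m.

45.18 m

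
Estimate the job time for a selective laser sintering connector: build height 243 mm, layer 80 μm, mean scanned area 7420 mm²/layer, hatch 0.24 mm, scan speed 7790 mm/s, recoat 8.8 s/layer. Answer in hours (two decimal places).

10.78 hours

Layers = ⌈243/0.08⌉ = 3038.
Hatch length per layer = 7420 / 0.24, so 30916.7 mm.
Per-layer scan time: 30916.7 / 7790 → 3.9688 s.
Layer cycle = 3.9688 + 8.8, so 12.7688 s.
Build time = 3038 × 12.7688 = 38791.6144 s = 10.78 hours.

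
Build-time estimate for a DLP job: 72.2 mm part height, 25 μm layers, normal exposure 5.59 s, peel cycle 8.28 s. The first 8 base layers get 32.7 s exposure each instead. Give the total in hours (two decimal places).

11.19 hours

Layers = ⌈72.2/0.025⌉ = 2888.
Bottom layers = 8 × (32.7 + 8.28), so 327.84 s.
Normal layers: 2880 × (5.59 + 8.28) → 39945.6 s.
Sum: 327.84 + 39945.6 = 40273.44 s → 11.19 hours.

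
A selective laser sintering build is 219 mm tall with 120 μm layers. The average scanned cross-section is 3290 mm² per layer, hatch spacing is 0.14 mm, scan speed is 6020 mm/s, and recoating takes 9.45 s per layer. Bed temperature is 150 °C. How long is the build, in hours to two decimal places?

6.77 hours

Layers = ⌈219/0.12⌉ = 1825.
Per-layer scan distance: 3290 / 0.14 → 23500 mm.
Scan time per layer = 23500 / 6020 = 3.9037 s.
Time per layer: 3.9037 + 9.45 → 13.3537 s.
Total: 1825 × 13.3537 s = 24370.5025 s → 6.77 hours.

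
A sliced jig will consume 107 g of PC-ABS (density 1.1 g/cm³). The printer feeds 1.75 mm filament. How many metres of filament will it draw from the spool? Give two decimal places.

Volume = 107 g / 1.1 g·cm⁻³ = 97.2727 cm³ = 97272.7 mm³.
A = π r² = π × 0.875² = 2.4053 mm².
Length = 97272.7 / 2.4053 = 40440.98 mm = 40.44 m.

40.44 m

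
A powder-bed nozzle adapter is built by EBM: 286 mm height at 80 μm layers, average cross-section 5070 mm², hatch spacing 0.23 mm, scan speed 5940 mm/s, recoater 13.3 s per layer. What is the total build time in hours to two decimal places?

16.89 hours

Number of layers: 286 / 0.08 → 3575 (rounded up).
Scan path per layer = 5070 / 0.23, so 22043.5 mm.
Scan time per layer = 22043.5 / 5940 = 3.711 s.
Time per layer = 3.711 + 13.3 = 17.011 s.
Total: 3575 × 17.011 s = 60814.325 s → 16.89 hours.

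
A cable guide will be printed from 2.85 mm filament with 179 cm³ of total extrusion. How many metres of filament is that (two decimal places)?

28.06 m

A = π r² = π × 1.425² = 6.3794 mm².
Length = 179 cm³ / 6.3794 mm² = 179000 / 6.3794 = 28059.07 mm = 28.06 m.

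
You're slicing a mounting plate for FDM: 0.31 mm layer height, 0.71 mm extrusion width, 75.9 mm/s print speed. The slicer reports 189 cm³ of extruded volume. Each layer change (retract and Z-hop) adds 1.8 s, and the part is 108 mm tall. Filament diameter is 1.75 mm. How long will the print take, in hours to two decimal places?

Extrusion cross-section: 0.31 × 0.71 → 0.2201 mm².
Toolpath length = 189 cm³ / 0.2201 mm² = 189000 / 0.2201 = 858700.6 mm.
Extrusion time = 858700.6 / 75.9 = 11313.6 s.
Layers = ⌈108/0.31⌉ = 349.
Layer-change overhead = 349 × 1.8 = 628.2 s.
Total = 11313.6 + 628.2 = 11941.8 s = 3.32 hours.

3.32 hours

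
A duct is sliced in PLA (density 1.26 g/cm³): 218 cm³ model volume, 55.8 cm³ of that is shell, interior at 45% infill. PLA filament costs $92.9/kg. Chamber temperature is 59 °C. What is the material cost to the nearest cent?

$15.08

Volume inside the shell: 218 − 55.8 → 162.2 cm³.
Deposited infill = 0.45 × 162.2 = 72.99 cm³.
Total printed volume: 55.8 + 72.99 → 128.79 cm³.
Mass = 128.79 × 1.26, so 162.2754 g.
Cost = 162.2754 g / 1000 × $92.9/kg = $15.08.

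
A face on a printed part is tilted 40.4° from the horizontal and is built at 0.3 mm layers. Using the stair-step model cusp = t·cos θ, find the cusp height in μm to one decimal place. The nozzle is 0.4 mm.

h_c = t·cos θ = 0.3 × 0.7615 = 0.22845 mm (228.5 μm).

228.5 μm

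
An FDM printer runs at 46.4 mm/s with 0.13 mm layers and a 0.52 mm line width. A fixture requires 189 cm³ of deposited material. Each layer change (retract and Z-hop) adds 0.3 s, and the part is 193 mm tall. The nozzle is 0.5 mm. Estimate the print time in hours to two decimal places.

Bead cross-section = 0.13 × 0.52 = 0.0676 mm².
Toolpath length = 189 cm³ / 0.0676 mm² = 189000 / 0.0676 = 2795858 mm.
Time extruding = 2795858 / 46.4 = 60255.6 s.
Number of layers: 193 / 0.13 → 1485 (rounded up).
Z-hop total = 1485 × 0.3 = 445.5 s.
Altogether 60255.6 + 445.5 = 60701.1 s, i.e. 16.86 hours.

16.86 hours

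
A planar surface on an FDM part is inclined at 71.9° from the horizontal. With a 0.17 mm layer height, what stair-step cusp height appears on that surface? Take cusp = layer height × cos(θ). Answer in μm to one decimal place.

52.8 μm

h_c = t·cos θ = 0.17 × 0.3107 = 0.052819 mm (52.8 μm).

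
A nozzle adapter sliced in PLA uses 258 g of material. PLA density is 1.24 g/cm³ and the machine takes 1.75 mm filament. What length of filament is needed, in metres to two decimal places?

86.50 m

Extruded volume: 258/1.24 = 208.0645 cm³ (208064.5 mm³).
Filament cross-section = π × (1.75/2)² = 2.4053 mm².
L = V/A = 208064.5/2.4053 = 86502.52 mm → 86.50 m.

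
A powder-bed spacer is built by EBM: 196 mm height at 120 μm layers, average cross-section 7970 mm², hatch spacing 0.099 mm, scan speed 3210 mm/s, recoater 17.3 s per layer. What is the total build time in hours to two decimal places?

19.24 hours

Layer count = ceil(196 / 0.12) = 1634.
Per-layer scan distance = 7970 / 0.099 = 80505.1 mm.
Per-layer scan time = 80505.1 / 3210 = 25.0795 s.
Layer cycle = 25.0795 + 17.3, so 42.3795 s.
Build time = 1634 × 42.3795 = 69248.103 s = 19.24 hours.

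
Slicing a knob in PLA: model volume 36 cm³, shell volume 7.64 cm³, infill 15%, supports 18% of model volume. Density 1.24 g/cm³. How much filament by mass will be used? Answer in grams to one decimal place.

22.8 g

Volume inside the shell = 36 − 7.64, so 28.36 cm³.
Deposited infill = 0.15 × 28.36 = 4.254 cm³.
Support: 0.18 × 36 → 6.48 cm³.
Total printed volume: 7.64 + 4.254 + 6.48 → 18.374 cm³.
Mass = 18.374 × 1.24 = 22.78376 g.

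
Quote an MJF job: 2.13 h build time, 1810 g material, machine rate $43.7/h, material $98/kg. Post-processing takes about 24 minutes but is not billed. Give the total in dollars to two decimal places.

$270.46

Machine cost = 43.7 × 2.13 = $93.081.
Feedstock cost = 98 × 1810/1000 = $177.38.
Job cost: 93.081 + 177.38 = 270.461 ≈ $270.46.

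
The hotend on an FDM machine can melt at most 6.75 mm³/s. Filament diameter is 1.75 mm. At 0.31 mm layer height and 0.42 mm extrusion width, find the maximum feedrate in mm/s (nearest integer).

Extrusion cross-section: 0.31 × 0.42 → 0.1302 mm².
Max speed = 6.75 / 0.1302 = 51.84 ≈ 52 mm/s.

52 mm/s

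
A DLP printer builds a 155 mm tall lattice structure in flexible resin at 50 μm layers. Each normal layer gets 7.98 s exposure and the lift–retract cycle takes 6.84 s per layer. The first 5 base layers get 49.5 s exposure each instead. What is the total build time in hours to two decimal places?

Number of layers: 155 / 0.05 → 3100 (rounded up).
Burn-in layers = 5 × (49.5 + 6.84) = 281.7 s.
Remaining layers = 3095 × (7.98 + 6.84) = 45867.9 s.
Total = 281.7 + 45867.9 = 46149.6 s = 12.82 hours.

12.82 hours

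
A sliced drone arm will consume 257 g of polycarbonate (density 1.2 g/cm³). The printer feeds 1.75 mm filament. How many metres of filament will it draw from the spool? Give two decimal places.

89.04 m

Volume = 257 g / 1.2 g·cm⁻³ = 214.1667 cm³ = 214166.7 mm³.
Cross-section of 1.75 mm filament: π·(1.75/2)² = 2.4053 mm².
L = V/A = 214166.7/2.4053 = 89039.5 mm → 89.04 m.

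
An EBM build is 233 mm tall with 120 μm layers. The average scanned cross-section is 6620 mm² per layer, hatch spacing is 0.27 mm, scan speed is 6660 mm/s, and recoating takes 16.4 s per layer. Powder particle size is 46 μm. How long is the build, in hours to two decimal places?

10.83 hours

Layer count = ceil(233 / 0.12) = 1942.
Scan path per layer = 6620 / 0.27, so 24518.5 mm.
Per-layer scan time: 24518.5 / 6660 → 3.6815 s.
Per-layer time = 3.6815 + 16.4 = 20.0815 s.
Build time = 1942 × 20.0815 = 38998.273 s = 10.83 hours.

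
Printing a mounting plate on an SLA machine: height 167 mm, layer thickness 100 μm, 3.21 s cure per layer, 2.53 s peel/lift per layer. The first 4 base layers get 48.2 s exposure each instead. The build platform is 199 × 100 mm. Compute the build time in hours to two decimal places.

Layer count = ceil(167 / 0.1) = 1670.
Bottom layers = 4 × (48.2 + 2.53) = 202.92 s.
Remaining layers = 1666 × (3.21 + 2.53) = 9562.84 s.
Sum: 202.92 + 9562.84 = 9765.76 s → 2.71 hours.

2.71 hours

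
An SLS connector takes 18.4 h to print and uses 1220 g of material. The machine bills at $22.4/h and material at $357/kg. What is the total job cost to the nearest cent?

$847.70

Machine-time cost = 22.4 × 18.4, so $412.16.
Material charge: 357 × 1220/1000 → $435.54.
Total = 412.16 + 435.54 = $847.70.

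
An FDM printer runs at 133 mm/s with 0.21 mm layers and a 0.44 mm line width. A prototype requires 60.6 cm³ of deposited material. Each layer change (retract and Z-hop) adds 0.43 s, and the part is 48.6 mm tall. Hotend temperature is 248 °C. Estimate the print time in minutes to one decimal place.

Bead cross-section = 0.21 × 0.44, so 0.0924 mm².
Total extruded path = 60600/0.0924 = 655844.2 mm.
Time extruding = 655844.2 / 133, so 4931.2 s.
Layers = ⌈48.6/0.21⌉ = 232.
Z-hop total = 232 × 0.43 = 99.76 s.
Total = 4931.2 + 99.76 = 5030.96 s = 83.8 minutes.

83.8 minutes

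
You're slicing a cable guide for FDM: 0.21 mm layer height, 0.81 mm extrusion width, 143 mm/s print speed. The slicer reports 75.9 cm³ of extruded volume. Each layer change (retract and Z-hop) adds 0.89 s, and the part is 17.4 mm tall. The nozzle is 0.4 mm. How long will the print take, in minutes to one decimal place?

Extrusion cross-section = 0.21 × 0.81 = 0.1701 mm².
Total extruded path = 75900/0.1701 = 446208.1 mm.
Extrusion time = 446208.1 / 143, so 3120.3 s.
Layers = ⌈17.4/0.21⌉ = 83.
Layer-change overhead = 83 × 0.89 = 73.87 s.
Altogether 3120.3 + 73.87 = 3194.17 s, i.e. 53.2 minutes.

53.2 minutes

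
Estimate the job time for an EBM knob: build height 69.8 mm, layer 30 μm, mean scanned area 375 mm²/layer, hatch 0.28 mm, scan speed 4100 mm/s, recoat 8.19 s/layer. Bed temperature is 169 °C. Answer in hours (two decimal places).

Layers = ⌈69.8/0.03⌉ = 2327.
Hatch length per layer = 375 / 0.28 = 1339.3 mm.
Beam time per layer: 1339.3 / 4100 → 0.3267 s.
Per-layer time = 0.3267 + 8.19 = 8.5167 s.
Build time = 2327 × 8.5167 = 19818.3609 s = 5.51 hours.

5.51 hours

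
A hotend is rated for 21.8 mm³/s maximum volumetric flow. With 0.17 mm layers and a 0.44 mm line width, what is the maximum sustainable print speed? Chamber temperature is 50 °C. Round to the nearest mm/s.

291 mm/s

Bead cross-section: 0.17 × 0.44 → 0.0748 mm².
v_max = Q/A = 21.8/0.0748 = 291.44 mm/s → 291 mm/s.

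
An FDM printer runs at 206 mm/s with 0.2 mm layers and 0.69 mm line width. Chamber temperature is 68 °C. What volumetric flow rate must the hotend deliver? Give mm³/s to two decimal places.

28.43

Bead cross-section: 0.2 × 0.69 → 0.138 mm².
Volumetric flow = 206 × 0.138 = 28.43 mm³/s.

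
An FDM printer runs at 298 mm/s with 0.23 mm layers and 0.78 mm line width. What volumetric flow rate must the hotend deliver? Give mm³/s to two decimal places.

Bead cross-section = 0.23 × 0.78, so 0.1794 mm².
Q = v·A = 298 × 0.1794 = 53.46 mm³/s.

53.46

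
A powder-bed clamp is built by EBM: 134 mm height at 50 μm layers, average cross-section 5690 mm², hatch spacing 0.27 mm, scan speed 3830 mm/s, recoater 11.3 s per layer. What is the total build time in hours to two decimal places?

Layers = ⌈134/0.05⌉ = 2680.
Scan path per layer = 5690 / 0.27, so 21074.1 mm.
Per-layer scan time = 21074.1 / 3830 = 5.5024 s.
Time per layer = 5.5024 + 11.3, so 16.8024 s.
2680 layers × 16.8024 s/layer = 45030.432 s, i.e. 12.51 hours.

12.51 hours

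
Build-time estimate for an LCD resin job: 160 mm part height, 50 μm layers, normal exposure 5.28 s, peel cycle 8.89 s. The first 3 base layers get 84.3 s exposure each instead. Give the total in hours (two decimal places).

Layers = ⌈160/0.05⌉ = 3200.
Bottom layers: 3 × (84.3 + 8.89) → 279.57 s.
Regular layers = 3197 × (5.28 + 8.89), so 45301.49 s.
Total = 279.57 + 45301.49 = 45581.06 s = 12.66 hours.

12.66 hours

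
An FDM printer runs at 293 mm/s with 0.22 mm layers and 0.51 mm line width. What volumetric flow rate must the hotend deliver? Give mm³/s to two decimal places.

32.87

Extrusion cross-section: 0.22 × 0.51 → 0.1122 mm².
Volumetric flow = 293 × 0.1122 = 32.87 mm³/s.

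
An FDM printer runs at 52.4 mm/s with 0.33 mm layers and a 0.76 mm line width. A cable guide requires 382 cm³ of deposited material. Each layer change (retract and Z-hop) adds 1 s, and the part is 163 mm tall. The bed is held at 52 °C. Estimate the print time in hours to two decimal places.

Line area = 0.33 × 0.76 = 0.2508 mm².
Path length: 382000 mm³ / 0.2508 mm² → 1523126 mm.
Print-move time = 1523126 / 52.4, so 29067.3 s.
Layer count = ceil(163 / 0.33) = 494.
Non-print overhead = 494 × 1 = 494 s.
Altogether 29067.3 + 494 = 29561.3 s, i.e. 8.21 hours.

8.21 hours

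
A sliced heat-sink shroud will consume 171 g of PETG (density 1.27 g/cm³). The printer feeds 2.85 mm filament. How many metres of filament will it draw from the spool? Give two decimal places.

21.11 m

Volume = 171 g / 1.27 g·cm⁻³ = 134.6457 cm³ = 134645.7 mm³.
Filament cross-section = π × (2.85/2)² = 6.3794 mm².
L = V/A = 134645.7/6.3794 = 21106.33 mm → 21.11 m.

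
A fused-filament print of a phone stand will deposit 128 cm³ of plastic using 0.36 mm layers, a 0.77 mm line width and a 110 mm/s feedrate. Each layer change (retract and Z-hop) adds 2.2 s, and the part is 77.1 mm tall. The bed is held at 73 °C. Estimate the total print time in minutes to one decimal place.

77.8 minutes

Extrusion cross-section = 0.36 × 0.77 = 0.2772 mm².
Toolpath length = 128 cm³ / 0.2772 mm² = 128000 / 0.2772 = 461760.5 mm.
Extrusion time = 461760.5 / 110 = 4197.8 s.
Layers = ⌈77.1/0.36⌉ = 215.
Non-print overhead: 215 × 2.2 → 473 s.
Total = 4197.8 + 473 = 4670.8 s = 77.8 minutes.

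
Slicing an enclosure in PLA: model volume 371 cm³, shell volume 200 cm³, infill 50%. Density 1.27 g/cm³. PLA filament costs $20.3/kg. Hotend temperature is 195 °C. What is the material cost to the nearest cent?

$7.36

Infill region = 371 − 200, so 171 cm³.
Deposited infill: 0.50 × 171 → 85.5 cm³.
Deposited volume = 200 + 85.5 = 285.5 cm³.
Mass = 285.5 × 1.27, so 362.585 g.
Cost = 362.585 g / 1000 × $20.3/kg = $7.36.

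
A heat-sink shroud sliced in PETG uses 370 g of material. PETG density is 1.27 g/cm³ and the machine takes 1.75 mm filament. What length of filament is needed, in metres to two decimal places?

121.12 m

Volume = 370 g / 1.27 g·cm⁻³ = 291.3386 cm³ = 291338.6 mm³.
Cross-section of 1.75 mm filament: π·(1.75/2)² = 2.4053 mm².
Length = 291338.6 / 2.4053 = 121123.6 mm = 121.12 m.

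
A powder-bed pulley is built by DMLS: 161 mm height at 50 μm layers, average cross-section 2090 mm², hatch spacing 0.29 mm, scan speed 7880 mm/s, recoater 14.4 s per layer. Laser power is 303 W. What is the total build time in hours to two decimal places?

Layers = ⌈161/0.05⌉ = 3220.
Scan path per layer: 2090 / 0.29 → 7206.9 mm.
Scan time per layer = 7206.9 / 7880, so 0.9146 s.
Per-layer time: 0.9146 + 14.4 → 15.3146 s.
3220 layers × 15.3146 s/layer = 49313.012 s, i.e. 13.70 hours.

13.70 hours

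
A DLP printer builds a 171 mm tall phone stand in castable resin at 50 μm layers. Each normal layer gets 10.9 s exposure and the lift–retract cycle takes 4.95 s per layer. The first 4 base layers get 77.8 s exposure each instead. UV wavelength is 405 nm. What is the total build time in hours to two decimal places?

Number of layers: 171 / 0.05 → 3420 (rounded up).
Burn-in layers = 4 × (77.8 + 4.95) = 331 s.
Remaining layers: 3416 × (10.9 + 4.95) → 54143.6 s.
Total = 331 + 54143.6 = 54474.6 s = 15.13 hours.

15.13 hours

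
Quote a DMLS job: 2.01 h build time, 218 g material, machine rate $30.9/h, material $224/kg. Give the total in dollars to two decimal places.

Time charge: 30.9 × 2.01 → $62.109.
Feedstock cost = 224 × 218/1000, so $48.832.
Total = 62.109 + 48.832 = 110.941 ≈ $110.94.

$110.94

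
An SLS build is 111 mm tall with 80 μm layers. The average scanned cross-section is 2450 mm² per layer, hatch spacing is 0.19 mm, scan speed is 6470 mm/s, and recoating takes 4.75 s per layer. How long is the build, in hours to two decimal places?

Layer count = ceil(111 / 0.08) = 1388.
Hatch length per layer: 2450 / 0.19 → 12894.7 mm.
Laser time per layer: 12894.7 / 6470 → 1.993 s.
Per-layer time: 1.993 + 4.75 → 6.743 s.
Build time = 1388 × 6.743 = 9359.284 s = 2.60 hours.

2.60 hours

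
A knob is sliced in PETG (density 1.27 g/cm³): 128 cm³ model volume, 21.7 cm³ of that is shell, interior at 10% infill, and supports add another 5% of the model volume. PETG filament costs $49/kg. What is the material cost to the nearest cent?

$2.41

Infill region = 128 − 21.7, so 106.3 cm³.
Infill volume = 0.10 × 106.3 = 10.63 cm³.
Support: 0.05 × 128 → 6.4 cm³.
Total extruded = 21.7 + 10.63 + 6.4 = 38.73 cm³.
Mass: 38.73 × 1.27 → 49.1871 g.
At $49/kg: 49.1871/1000 × 49 = $2.41.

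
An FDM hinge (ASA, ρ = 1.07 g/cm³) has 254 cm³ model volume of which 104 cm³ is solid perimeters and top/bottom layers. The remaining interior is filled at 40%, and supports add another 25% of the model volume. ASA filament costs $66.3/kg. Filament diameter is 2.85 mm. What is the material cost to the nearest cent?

Interior volume: 254 − 104 → 150 cm³.
Infill volume = 0.40 × 150 = 60 cm³.
Support = 0.25 × 254 = 63.5 cm³.
Total extruded: 104 + 60 + 63.5 → 227.5 cm³.
Mass: 227.5 × 1.07 → 243.425 g.
At $66.3/kg: 243.425/1000 × 66.3 = $16.14.

$16.14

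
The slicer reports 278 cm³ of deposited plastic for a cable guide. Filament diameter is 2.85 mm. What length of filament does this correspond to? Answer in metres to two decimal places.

Cross-section of 2.85 mm filament: π·(2.85/2)² = 6.3794 mm².
L = 278000 mm³ / 6.3794 mm² = 43577.77 mm, i.e. 43.58 m.

43.58 m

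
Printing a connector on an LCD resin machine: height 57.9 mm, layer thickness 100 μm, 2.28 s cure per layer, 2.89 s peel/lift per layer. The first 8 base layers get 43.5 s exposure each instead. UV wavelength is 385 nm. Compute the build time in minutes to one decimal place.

55.4 minutes

Layers = ⌈57.9/0.1⌉ = 579.
Burn-in layers = 8 × (43.5 + 2.89) = 371.12 s.
Normal layers: 571 × (2.28 + 2.89) → 2952.07 s.
Total = 371.12 + 2952.07 = 3323.19 s = 55.4 minutes.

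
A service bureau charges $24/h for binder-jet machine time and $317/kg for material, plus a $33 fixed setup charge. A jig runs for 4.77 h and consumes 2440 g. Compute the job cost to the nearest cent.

Machine cost = 24 × 4.77, so $114.48.
Material charge = 317 × 2440/1000, so $773.48.
Total = 114.48 + 773.48 + 33 = $920.96.

$920.96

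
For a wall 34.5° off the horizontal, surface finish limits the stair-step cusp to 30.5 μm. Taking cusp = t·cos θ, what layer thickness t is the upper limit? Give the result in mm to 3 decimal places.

0.037 mm

Layer height = cusp / cos(34.5°) = 0.0305 / 0.8241 = 0.037 mm.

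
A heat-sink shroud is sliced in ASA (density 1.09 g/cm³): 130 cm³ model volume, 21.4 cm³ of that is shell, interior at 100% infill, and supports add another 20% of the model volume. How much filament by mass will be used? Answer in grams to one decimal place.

Interior volume = 130 − 21.4 = 108.6 cm³.
Infill deposited = 1.00 × 108.6, so 108.6 cm³.
Support = 0.20 × 130 = 26 cm³.
Total printed volume = 21.4 + 108.6 + 26 = 156 cm³.
Mass = 156 × 1.09, so 170.04 g.

170.0 g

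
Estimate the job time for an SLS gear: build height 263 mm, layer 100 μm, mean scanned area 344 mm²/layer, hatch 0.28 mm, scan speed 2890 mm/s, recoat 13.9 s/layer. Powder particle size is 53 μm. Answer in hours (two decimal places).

10.47 hours

Number of layers: 263 / 0.1 → 2630 (rounded up).
Per-layer scan distance = 344 / 0.28 = 1228.6 mm.
Scan time per layer = 1228.6 / 2890 = 0.4251 s.
Per-layer time = 0.4251 + 13.9, so 14.3251 s.
Total: 2630 × 14.3251 s = 37675.013 s → 10.47 hours.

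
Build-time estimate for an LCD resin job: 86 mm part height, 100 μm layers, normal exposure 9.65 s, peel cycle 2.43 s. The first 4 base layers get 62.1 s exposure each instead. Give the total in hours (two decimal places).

Number of layers: 86 / 0.1 → 860 (rounded up).
Burn-in layers = 4 × (62.1 + 2.43), so 258.12 s.
Normal layers = 856 × (9.65 + 2.43), so 10340.48 s.
Sum: 258.12 + 10340.48 = 10598.6 s → 2.94 hours.

2.94 hours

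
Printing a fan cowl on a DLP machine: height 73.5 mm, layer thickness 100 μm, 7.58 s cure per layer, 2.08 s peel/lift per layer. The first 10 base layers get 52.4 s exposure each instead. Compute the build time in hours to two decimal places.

2.10 hours

Layer count = ceil(73.5 / 0.1) = 735.
Burn-in layers = 10 × (52.4 + 2.08) = 544.8 s.
Regular layers = 725 × (7.58 + 2.08) = 7003.5 s.
Sum: 544.8 + 7003.5 = 7548.3 s → 2.10 hours.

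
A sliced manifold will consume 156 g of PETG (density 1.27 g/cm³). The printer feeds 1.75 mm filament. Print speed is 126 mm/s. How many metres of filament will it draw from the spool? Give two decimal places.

Volume = 156 g / 1.27 g·cm⁻³ = 122.8346 cm³ = 122834.6 mm³.
Filament cross-section = π × (1.75/2)² = 2.4053 mm².
L = V/A = 122834.6/2.4053 = 51068.31 mm → 51.07 m.

51.07 m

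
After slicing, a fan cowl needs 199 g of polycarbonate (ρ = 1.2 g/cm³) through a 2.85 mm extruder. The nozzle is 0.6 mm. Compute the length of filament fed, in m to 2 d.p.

Volume = 199 g / 1.2 g·cm⁻³ = 165.8333 cm³ = 165833.3 mm³.
A = π r² = π × 1.425² = 6.3794 mm².
Length = 165833.3 / 6.3794 = 25995.12 mm = 26.00 m.

26.00 m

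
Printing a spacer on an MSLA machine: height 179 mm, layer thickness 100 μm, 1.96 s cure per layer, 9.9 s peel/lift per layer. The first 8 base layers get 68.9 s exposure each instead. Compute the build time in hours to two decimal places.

6.05 hours

Number of layers: 179 / 0.1 → 1790 (rounded up).
Burn-in layers = 8 × (68.9 + 9.9) = 630.4 s.
Regular layers: 1782 × (1.96 + 9.9) → 21134.52 s.
Sum: 630.4 + 21134.52 = 21764.92 s → 6.05 hours.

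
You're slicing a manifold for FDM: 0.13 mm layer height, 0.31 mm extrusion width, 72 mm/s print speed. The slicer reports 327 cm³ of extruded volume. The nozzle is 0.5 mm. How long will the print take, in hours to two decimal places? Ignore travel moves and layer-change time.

Line area: 0.13 × 0.31 → 0.0403 mm².
Total extruded path = 327000/0.0403 = 8114143.9 mm.
Print-move time = 8114143.9 / 72 = 112696.4 s.
In the requested units: 112696.4 s = 31.30 hours.

31.30 hours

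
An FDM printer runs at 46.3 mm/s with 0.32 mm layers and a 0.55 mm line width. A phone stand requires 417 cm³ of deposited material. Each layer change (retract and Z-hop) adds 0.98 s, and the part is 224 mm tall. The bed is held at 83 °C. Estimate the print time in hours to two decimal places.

14.41 hours

Extrusion cross-section = 0.32 × 0.55 = 0.176 mm².
Path length: 417000 mm³ / 0.176 mm² → 2369318.2 mm.
Print-move time: 2369318.2 / 46.3 → 51173.2 s.
Number of layers: 224 / 0.32 → 700 (rounded up).
Non-print overhead = 700 × 0.98 = 686 s.
Altogether 51173.2 + 686 = 51859.2 s, i.e. 14.41 hours.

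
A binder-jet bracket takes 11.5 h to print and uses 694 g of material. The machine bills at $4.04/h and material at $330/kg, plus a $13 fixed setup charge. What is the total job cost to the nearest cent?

Machine cost: 4.04 × 11.5 → $46.46.
Material charge: 330 × 694/1000 → $229.02.
Total = 46.46 + 229.02 + 13 = $288.48.

$288.48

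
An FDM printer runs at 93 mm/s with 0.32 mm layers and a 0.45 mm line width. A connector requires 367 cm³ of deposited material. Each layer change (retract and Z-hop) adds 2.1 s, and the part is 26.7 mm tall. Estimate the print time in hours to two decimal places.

Line area = 0.32 × 0.45, so 0.144 mm².
Total extruded path = 367000/0.144 = 2548611.1 mm.
Extrusion time: 2548611.1 / 93 → 27404.4 s.
Layer count = ceil(26.7 / 0.32) = 84.
Layer-change overhead = 84 × 2.1 = 176.4 s.
Altogether 27404.4 + 176.4 = 27580.8 s, i.e. 7.66 hours.

7.66 hours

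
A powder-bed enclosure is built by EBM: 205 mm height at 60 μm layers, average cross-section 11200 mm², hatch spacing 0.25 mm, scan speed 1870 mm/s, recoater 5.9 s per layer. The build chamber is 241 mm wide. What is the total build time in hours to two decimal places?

28.34 hours

Number of layers: 205 / 0.06 → 3417 (rounded up).
Per-layer scan distance: 11200 / 0.25 → 44800 mm.
Scan time per layer: 44800 / 1870 → 23.9572 s.
Per-layer time = 23.9572 + 5.9, so 29.8572 s.
Total: 3417 × 29.8572 s = 102022.0524 s → 28.34 hours.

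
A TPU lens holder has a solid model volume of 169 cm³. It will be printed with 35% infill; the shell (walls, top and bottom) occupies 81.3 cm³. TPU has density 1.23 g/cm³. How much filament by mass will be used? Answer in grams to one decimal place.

137.8 g

Interior volume = 169 − 81.3, so 87.7 cm³.
Infill deposited = 0.35 × 87.7, so 30.695 cm³.
Total printed volume = 81.3 + 30.695 = 111.995 cm³.
Mass = 111.995 × 1.23, so 137.75385 g.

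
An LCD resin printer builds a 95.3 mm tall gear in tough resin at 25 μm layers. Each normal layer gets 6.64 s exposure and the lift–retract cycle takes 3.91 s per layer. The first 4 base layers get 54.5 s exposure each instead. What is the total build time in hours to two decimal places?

11.22 hours

Number of layers: 95.3 / 0.025 → 3812 (rounded up).
Base layers = 4 × (54.5 + 3.91) = 233.64 s.
Normal layers: 3808 × (6.64 + 3.91) → 40174.4 s.
Total = 233.64 + 40174.4 = 40408.04 s = 11.22 hours.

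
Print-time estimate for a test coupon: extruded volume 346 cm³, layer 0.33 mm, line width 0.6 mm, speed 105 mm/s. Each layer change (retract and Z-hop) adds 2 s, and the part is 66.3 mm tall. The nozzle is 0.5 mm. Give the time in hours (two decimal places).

4.73 hours

Bead cross-section = 0.33 × 0.6 = 0.198 mm².
Toolpath length = 346 cm³ / 0.198 mm² = 346000 / 0.198 = 1747474.7 mm.
Print-move time: 1747474.7 / 105 → 16642.6 s.
Layers = ⌈66.3/0.33⌉ = 201.
Z-hop total = 201 × 2 = 402 s.
Altogether 16642.6 + 402 = 17044.6 s, i.e. 4.73 hours.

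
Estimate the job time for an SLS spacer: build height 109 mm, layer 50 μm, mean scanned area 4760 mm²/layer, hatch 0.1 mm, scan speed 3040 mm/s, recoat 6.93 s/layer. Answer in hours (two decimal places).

Layers = ⌈109/0.05⌉ = 2180.
Scan path per layer = 4760 / 0.1, so 47600 mm.
Scan time per layer = 47600 / 3040, so 15.6579 s.
Per-layer time = 15.6579 + 6.93, so 22.5879 s.
2180 layers × 22.5879 s/layer = 49241.622 s, i.e. 13.68 hours.

13.68 hours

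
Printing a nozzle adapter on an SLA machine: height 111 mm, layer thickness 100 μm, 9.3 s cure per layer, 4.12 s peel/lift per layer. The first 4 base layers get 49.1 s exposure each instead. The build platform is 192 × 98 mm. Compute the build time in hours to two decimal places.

Number of layers: 111 / 0.1 → 1110 (rounded up).
Bottom layers = 4 × (49.1 + 4.12) = 212.88 s.
Normal layers = 1106 × (9.3 + 4.12), so 14842.52 s.
Total = 212.88 + 14842.52 = 15055.4 s = 4.18 hours.

4.18 hours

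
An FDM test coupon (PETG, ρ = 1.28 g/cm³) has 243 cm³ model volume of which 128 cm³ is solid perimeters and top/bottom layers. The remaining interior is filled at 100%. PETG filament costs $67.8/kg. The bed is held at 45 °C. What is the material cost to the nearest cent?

Interior volume: 243 − 128 → 115 cm³.
Infill deposited = 1.00 × 115, so 115 cm³.
Deposited volume: 128 + 115 → 243 cm³.
Mass = 243 × 1.28 = 311.04 g.
At $67.8/kg: 311.04/1000 × 67.8 = $21.09.

$21.09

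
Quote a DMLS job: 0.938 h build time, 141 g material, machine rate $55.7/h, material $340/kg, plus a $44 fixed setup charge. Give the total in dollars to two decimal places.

Machine-time cost = 55.7 × 0.938 = $52.2466.
Material charge = 340 × 141/1000 = $47.94.
Adding setup: 52.2466 + 47.94 + 44 → 144.1866 ≈ $144.19.

$144.19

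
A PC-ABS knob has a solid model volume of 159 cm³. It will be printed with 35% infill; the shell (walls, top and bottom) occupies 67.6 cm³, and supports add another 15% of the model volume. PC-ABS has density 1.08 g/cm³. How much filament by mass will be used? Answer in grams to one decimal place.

Interior volume = 159 − 67.6 = 91.4 cm³.
Infill volume = 0.35 × 91.4, so 31.99 cm³.
Support = 0.15 × 159 = 23.85 cm³.
Total extruded: 67.6 + 31.99 + 23.85 → 123.44 cm³.
Mass = 123.44 × 1.08, so 133.3152 g.

133.3 g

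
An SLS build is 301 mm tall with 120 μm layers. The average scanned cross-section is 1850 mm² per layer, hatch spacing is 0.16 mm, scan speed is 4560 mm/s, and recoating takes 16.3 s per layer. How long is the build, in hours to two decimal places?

Layer count = ceil(301 / 0.12) = 2509.
Hatch length per layer = 1850 / 0.16, so 11562.5 mm.
Scan time per layer = 11562.5 / 4560, so 2.5356 s.
Per-layer time = 2.5356 + 16.3 = 18.8356 s.
2509 layers × 18.8356 s/layer = 47258.5204 s, i.e. 13.13 hours.

13.13 hours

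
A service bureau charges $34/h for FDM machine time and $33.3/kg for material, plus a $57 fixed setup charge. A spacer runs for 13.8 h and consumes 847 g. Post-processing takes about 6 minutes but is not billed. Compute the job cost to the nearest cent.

Time charge = 34 × 13.8, so $469.20.
Material charge: 33.3 × 847/1000 → $28.2051.
Total = 469.20 + 28.2051 + 57 = 554.4051 ≈ $554.41.

$554.41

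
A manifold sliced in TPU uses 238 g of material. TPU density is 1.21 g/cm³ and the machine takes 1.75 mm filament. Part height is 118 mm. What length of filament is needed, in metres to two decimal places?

Extruded volume: 238/1.21 = 196.6942 cm³ (196694.2 mm³).
Cross-section of 1.75 mm filament: π·(1.75/2)² = 2.4053 mm².
Length = 196694.2 / 2.4053 = 81775.33 mm = 81.78 m.

81.78 m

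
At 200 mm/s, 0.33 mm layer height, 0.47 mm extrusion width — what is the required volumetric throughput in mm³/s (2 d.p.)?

A = 0.33 × 0.47, so 0.1551 mm².
Q = v·A = 200 × 0.1551 = 31.02 mm³/s.

31.02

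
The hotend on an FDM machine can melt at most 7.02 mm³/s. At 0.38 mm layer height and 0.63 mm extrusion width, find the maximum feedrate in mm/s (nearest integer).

Bead cross-section = 0.38 × 0.63, so 0.2394 mm².
Max speed = 7.02 / 0.2394 = 29.32 ≈ 29 mm/s.

29 mm/s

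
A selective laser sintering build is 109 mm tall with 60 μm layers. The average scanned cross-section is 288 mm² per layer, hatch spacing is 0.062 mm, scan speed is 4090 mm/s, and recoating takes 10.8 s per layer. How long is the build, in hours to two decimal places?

Number of layers: 109 / 0.06 → 1817 (rounded up).
Hatch length per layer: 288 / 0.062 → 4645.2 mm.
Laser time per layer = 4645.2 / 4090, so 1.1357 s.
Per-layer time = 1.1357 + 10.8, so 11.9357 s.
1817 layers × 11.9357 s/layer = 21687.1669 s, i.e. 6.02 hours.

6.02 hours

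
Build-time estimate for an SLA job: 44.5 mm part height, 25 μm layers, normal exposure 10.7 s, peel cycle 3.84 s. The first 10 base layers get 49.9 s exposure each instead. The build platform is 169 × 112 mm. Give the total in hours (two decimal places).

7.30 hours

Number of layers: 44.5 / 0.025 → 1780 (rounded up).
Bottom layers = 10 × (49.9 + 3.84) = 537.4 s.
Remaining layers = 1770 × (10.7 + 3.84) = 25735.8 s.
Total = 537.4 + 25735.8 = 26273.2 s = 7.30 hours.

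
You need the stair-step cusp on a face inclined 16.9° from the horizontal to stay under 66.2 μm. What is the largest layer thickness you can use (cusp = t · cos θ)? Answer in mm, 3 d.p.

0.069 mm

t = h_c / cos θ = 0.0662 / 0.9568 = 0.069 mm.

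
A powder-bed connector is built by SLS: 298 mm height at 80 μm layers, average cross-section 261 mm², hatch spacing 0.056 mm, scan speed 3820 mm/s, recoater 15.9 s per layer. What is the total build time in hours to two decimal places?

Layers = ⌈298/0.08⌉ = 3725.
Hatch length per layer: 261 / 0.056 → 4660.7 mm.
Per-layer scan time = 4660.7 / 3820 = 1.2201 s.
Per-layer time = 1.2201 + 15.9 = 17.1201 s.
Total: 3725 × 17.1201 s = 63772.3725 s → 17.71 hours.

17.71 hours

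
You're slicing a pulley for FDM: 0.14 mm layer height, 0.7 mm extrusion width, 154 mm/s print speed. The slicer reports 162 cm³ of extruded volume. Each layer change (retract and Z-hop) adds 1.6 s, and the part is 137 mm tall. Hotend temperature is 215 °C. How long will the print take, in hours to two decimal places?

Line area = 0.14 × 0.7 = 0.098 mm².
Total extruded path = 162000/0.098 = 1653061.2 mm.
Extrusion time = 1653061.2 / 154, so 10734.2 s.
Number of layers: 137 / 0.14 → 979 (rounded up).
Layer-change overhead: 979 × 1.6 → 1566.4 s.
Total = 10734.2 + 1566.4 = 12300.6 s = 3.42 hours.

3.42 hours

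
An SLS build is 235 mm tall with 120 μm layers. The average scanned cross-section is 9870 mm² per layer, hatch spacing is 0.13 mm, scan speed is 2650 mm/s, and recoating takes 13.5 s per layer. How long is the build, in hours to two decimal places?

22.94 hours

Layer count = ceil(235 / 0.12) = 1959.
Hatch length per layer = 9870 / 0.13 = 75923.1 mm.
Per-layer scan time = 75923.1 / 2650 = 28.6502 s.
Per-layer time: 28.6502 + 13.5 → 42.1502 s.
Total: 1959 × 42.1502 s = 82572.2418 s → 22.94 hours.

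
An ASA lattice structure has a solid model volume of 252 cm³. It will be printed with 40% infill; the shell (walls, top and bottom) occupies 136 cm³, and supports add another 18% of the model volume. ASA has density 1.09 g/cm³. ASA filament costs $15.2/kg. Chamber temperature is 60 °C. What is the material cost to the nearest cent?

$3.77

Interior volume = 252 − 136, so 116 cm³.
Infill deposited = 0.40 × 116, so 46.4 cm³.
Support = 0.18 × 252 = 45.36 cm³.
Total extruded: 136 + 46.4 + 45.36 → 227.76 cm³.
Mass = 227.76 × 1.09, so 248.2584 g.
Cost = 248.2584 g / 1000 × $15.2/kg = $3.77.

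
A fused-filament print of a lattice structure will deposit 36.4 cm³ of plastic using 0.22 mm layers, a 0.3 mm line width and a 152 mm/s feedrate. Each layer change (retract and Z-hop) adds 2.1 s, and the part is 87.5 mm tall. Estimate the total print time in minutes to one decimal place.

74.4 minutes

Extrusion cross-section = 0.22 × 0.3, so 0.066 mm².
Total extruded path = 36400/0.066 = 551515.2 mm.
Print-move time = 551515.2 / 152 = 3628.4 s.
Number of layers: 87.5 / 0.22 → 398 (rounded up).
Non-print overhead: 398 × 2.1 → 835.8 s.
Total = 3628.4 + 835.8 = 4464.2 s = 74.4 minutes.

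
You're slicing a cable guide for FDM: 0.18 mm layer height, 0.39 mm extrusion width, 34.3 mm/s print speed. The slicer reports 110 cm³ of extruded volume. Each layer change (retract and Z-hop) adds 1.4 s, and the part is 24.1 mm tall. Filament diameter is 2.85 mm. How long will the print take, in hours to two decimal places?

Extrusion cross-section: 0.18 × 0.39 → 0.0702 mm².
Total extruded path = 110000/0.0702 = 1566951.6 mm.
Print-move time: 1566951.6 / 34.3 → 45683.7 s.
Layer count = ceil(24.1 / 0.18) = 134.
Layer-change overhead = 134 × 1.4 = 187.6 s.
Total = 45683.7 + 187.6 = 45871.3 s = 12.74 hours.

12.74 hours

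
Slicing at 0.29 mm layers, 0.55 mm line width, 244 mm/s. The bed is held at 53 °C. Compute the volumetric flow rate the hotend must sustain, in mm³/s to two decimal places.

Bead cross-section = 0.29 × 0.55, so 0.1595 mm².
Volumetric flow = 244 × 0.1595 = 38.92 mm³/s.

38.92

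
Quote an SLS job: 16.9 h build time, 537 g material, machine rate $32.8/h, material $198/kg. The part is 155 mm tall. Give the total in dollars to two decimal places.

Machine-time cost = 32.8 × 16.9, so $554.32.
Material charge = 198 × 537/1000 = $106.326.
Total = 554.32 + 106.326 = 660.646 ≈ $660.65.

$660.65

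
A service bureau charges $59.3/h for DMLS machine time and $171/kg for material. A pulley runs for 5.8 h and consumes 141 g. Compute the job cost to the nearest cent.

$368.05

Machine-time cost = 59.3 × 5.8 = $343.94.
Material cost = 171 × 141/1000 = $24.111.
Job cost: 343.94 + 24.111 = 368.051 ≈ $368.05.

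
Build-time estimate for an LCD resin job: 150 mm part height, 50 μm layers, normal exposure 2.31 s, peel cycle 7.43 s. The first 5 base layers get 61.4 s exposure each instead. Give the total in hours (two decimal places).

Layers = ⌈150/0.05⌉ = 3000.
Bottom layers = 5 × (61.4 + 7.43) = 344.15 s.
Normal layers = 2995 × (2.31 + 7.43), so 29171.3 s.
Total = 344.15 + 29171.3 = 29515.45 s = 8.20 hours.

8.20 hours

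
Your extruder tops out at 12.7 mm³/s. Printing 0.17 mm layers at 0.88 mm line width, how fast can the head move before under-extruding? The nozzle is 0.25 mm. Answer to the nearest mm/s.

A = 0.17 × 0.88, so 0.1496 mm².
Max speed = 12.7 / 0.1496 = 84.89 ≈ 85 mm/s.

85 mm/s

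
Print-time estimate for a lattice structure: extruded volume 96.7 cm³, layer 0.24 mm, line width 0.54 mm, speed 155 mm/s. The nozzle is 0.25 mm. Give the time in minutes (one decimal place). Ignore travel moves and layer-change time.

Extrusion cross-section: 0.24 × 0.54 → 0.1296 mm².
Total extruded path = 96700/0.1296 = 746142 mm.
Print-move time = 746142 / 155, so 4813.8 s.
In the requested units: 4813.8 s = 80.2 minutes.

80.2 minutes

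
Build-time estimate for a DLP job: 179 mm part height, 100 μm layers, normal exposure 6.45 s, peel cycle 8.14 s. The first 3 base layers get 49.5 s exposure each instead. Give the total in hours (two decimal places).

Number of layers: 179 / 0.1 → 1790 (rounded up).
Bottom layers: 3 × (49.5 + 8.14) → 172.92 s.
Remaining layers = 1787 × (6.45 + 8.14) = 26072.33 s.
Total = 172.92 + 26072.33 = 26245.25 s = 7.29 hours.

7.29 hours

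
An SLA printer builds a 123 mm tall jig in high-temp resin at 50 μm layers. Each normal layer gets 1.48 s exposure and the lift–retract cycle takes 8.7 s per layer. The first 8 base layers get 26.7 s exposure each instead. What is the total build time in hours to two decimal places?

7.01 hours

Layers = ⌈123/0.05⌉ = 2460.
Base layers: 8 × (26.7 + 8.7) → 283.2 s.
Normal layers = 2452 × (1.48 + 8.7), so 24961.36 s.
Total = 283.2 + 24961.36 = 25244.56 s = 7.01 hours.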